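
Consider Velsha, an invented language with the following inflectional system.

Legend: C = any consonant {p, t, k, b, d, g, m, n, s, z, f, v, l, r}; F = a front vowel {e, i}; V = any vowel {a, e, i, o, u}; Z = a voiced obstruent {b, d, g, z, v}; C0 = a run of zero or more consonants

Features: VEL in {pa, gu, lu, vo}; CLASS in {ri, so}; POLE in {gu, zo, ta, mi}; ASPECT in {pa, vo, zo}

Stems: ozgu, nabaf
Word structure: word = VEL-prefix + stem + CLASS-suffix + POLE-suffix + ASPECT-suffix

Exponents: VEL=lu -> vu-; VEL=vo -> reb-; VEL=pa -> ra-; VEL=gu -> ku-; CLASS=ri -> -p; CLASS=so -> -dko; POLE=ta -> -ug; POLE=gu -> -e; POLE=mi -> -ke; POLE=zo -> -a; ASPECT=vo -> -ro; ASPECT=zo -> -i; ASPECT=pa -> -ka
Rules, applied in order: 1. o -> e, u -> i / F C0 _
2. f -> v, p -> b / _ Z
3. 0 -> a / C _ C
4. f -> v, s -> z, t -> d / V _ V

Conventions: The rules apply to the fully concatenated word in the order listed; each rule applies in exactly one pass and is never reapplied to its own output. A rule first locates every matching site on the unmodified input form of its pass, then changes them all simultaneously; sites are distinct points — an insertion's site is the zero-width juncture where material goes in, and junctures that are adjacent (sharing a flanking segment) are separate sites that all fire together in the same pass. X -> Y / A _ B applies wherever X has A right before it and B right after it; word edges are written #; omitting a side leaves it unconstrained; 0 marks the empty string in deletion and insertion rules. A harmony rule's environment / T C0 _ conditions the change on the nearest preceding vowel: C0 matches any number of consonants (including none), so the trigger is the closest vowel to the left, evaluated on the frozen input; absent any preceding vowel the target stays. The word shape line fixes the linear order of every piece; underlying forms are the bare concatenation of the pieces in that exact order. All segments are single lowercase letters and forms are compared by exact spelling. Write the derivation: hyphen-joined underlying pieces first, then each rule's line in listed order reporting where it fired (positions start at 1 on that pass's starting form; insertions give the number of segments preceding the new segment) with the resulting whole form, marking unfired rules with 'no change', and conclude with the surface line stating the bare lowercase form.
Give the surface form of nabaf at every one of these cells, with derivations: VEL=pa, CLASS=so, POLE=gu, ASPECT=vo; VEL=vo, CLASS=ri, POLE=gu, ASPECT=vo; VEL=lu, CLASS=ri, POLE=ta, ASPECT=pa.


cell VEL=pa, CLASS=so, POLE=gu, ASPECT=vo:
underlying: ra-nabaf-dko-e-ro
1. o -> e, u -> i / F C0 _: fires at position(s) 13: ranabafdkoere
2. f -> v, p -> b / _ Z: fires at position(s) 7: ranabavdkoere
3. 0 -> a / C _ C: inserts after position(s) 7, 8: ranabavadakoere
4. f -> v, s -> z, t -> d / V _ V: no change
surface: ranabavadakoere

cell VEL=vo, CLASS=ri, POLE=gu, ASPECT=vo:
underlying: reb-nabaf-p-e-ro
1. o -> e, u -> i / F C0 _: fires at position(s) 12: rebnabafpere
2. f -> v, p -> b / _ Z: no change
3. 0 -> a / C _ C: inserts after position(s) 3, 8: rebanabafapere
4. f -> v, s -> z, t -> d / V _ V: fires at position(s) 9: rebanabavapere
surface: rebanabavapere

cell VEL=lu, CLASS=ri, POLE=ta, ASPECT=pa:
underlying: vu-nabaf-p-ug-ka
1. o -> e, u -> i / F C0 _: no change
2. f -> v, p -> b / _ Z: no change
3. 0 -> a / C _ C: inserts after position(s) 7, 10: vunabafapugaka
4. f -> v, s -> z, t -> d / V _ V: fires at position(s) 7: vunabavapugaka
surface: vunabavapugaka


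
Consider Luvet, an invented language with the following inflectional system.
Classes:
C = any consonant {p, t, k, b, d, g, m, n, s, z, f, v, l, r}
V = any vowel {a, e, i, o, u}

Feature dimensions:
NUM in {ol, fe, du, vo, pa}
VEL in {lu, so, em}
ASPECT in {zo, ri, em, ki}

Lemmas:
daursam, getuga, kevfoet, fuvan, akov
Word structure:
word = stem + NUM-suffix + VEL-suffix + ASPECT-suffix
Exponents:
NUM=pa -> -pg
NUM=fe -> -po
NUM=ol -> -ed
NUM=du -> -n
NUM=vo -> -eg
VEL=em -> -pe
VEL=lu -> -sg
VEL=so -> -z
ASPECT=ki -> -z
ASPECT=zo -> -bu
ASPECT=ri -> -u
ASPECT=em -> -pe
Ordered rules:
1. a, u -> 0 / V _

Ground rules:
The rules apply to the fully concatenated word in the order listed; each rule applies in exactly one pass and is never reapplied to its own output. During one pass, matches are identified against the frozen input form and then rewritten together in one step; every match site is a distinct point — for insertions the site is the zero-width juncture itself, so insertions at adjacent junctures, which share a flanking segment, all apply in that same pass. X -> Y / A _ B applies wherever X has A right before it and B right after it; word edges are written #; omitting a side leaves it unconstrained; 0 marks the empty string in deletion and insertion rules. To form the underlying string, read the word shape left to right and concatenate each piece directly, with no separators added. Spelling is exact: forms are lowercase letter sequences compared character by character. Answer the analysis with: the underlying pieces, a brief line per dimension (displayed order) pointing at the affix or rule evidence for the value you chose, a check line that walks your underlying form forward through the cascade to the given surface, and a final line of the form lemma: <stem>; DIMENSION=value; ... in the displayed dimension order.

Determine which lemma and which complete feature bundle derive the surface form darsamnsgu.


underlying: daursam-n-sg-u
NUM=du - signalled by the affix -n
VEL=lu - signalled by the affix -sg
ASPECT=ri - signalled by the affix -u
check: daursamnsgu -> darsamnsgu
lemma: daursam; NUM=du; VEL=lu; ASPECT=ri


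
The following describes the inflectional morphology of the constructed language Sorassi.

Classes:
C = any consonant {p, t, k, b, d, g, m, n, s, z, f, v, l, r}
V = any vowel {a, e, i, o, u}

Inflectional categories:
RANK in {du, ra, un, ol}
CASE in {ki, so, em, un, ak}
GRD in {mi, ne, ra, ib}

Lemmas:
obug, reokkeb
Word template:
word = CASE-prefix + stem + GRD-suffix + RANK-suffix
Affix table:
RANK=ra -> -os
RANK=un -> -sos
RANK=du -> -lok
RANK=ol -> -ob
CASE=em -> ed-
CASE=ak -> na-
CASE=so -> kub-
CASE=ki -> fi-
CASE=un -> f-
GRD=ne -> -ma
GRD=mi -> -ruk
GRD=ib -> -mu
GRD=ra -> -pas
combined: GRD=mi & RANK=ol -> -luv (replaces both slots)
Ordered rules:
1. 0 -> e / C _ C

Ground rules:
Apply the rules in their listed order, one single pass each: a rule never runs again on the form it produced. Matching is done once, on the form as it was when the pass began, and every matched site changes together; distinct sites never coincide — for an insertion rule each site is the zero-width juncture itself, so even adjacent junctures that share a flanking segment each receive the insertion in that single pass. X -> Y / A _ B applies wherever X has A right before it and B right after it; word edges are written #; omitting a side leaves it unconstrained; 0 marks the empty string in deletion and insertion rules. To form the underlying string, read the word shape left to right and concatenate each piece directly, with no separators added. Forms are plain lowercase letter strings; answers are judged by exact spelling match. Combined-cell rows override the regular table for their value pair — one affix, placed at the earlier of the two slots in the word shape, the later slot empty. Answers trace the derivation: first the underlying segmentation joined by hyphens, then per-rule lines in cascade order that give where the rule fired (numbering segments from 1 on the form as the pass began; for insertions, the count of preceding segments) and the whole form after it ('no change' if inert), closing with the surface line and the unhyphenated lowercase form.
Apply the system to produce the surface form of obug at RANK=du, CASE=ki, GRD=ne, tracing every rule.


underlying: fi-obug-ma-lok
1. 0 -> e / C _ C: inserts after position(s) 6: fiobugemalok
surface: fiobugemalok


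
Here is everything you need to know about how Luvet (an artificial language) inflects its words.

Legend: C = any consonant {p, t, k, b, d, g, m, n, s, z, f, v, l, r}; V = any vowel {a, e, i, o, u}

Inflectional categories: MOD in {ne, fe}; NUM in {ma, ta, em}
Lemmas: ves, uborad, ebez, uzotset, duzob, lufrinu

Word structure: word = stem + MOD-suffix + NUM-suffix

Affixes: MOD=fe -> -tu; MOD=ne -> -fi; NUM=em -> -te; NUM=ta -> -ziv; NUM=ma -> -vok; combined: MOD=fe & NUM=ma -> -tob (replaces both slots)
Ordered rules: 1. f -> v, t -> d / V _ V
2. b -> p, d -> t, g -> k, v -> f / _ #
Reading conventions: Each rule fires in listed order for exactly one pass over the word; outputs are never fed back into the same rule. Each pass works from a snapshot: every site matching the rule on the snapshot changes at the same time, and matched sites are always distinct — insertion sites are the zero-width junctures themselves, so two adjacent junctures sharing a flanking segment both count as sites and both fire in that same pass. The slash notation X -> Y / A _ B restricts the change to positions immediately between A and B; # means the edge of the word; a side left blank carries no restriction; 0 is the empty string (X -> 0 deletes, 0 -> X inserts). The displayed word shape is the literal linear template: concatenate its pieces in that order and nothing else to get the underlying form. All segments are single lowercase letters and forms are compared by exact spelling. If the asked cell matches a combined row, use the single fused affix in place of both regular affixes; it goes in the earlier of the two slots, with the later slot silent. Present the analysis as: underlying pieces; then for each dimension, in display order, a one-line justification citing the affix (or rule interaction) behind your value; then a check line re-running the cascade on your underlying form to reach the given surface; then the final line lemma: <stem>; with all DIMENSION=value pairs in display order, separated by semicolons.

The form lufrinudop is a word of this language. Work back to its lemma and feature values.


underlying: lufrinu-tob
MOD=fe - signalled by the combined affix row
NUM=ma - signalled by the combined affix row
check: lufrinutob -> lufrinudob -> lufrinudop
lemma: lufrinu; MOD=fe; NUM=ma


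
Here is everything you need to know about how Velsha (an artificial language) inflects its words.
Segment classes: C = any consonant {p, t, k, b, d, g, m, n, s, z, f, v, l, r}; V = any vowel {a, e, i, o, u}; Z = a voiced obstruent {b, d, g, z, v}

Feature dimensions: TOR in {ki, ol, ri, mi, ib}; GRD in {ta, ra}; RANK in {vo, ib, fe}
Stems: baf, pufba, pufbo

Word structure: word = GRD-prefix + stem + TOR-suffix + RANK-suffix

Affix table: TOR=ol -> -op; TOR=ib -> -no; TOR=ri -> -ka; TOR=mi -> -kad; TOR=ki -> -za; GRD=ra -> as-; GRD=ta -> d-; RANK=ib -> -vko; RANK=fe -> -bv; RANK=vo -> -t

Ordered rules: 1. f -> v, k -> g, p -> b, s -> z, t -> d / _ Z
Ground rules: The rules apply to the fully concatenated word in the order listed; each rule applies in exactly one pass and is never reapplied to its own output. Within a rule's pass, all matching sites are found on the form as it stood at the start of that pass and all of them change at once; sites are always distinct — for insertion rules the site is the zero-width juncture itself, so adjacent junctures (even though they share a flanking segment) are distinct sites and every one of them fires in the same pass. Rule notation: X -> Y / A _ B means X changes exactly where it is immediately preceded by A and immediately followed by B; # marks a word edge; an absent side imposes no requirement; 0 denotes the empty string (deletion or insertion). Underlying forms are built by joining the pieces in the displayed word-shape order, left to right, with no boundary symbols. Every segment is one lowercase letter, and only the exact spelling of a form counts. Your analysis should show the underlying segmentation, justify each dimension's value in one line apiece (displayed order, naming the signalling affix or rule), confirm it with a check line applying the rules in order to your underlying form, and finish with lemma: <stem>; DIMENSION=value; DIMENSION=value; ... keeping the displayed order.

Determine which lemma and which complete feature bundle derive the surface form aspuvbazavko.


underlying: as-pufba-za-vko
TOR=ki - signalled by the affix -za
GRD=ra - signalled by the affix as-
RANK=ib - signalled by the affix -vko
check: aspufbazavko -> aspuvbazavko
lemma: pufba; TOR=ki; GRD=ra; RANK=ib


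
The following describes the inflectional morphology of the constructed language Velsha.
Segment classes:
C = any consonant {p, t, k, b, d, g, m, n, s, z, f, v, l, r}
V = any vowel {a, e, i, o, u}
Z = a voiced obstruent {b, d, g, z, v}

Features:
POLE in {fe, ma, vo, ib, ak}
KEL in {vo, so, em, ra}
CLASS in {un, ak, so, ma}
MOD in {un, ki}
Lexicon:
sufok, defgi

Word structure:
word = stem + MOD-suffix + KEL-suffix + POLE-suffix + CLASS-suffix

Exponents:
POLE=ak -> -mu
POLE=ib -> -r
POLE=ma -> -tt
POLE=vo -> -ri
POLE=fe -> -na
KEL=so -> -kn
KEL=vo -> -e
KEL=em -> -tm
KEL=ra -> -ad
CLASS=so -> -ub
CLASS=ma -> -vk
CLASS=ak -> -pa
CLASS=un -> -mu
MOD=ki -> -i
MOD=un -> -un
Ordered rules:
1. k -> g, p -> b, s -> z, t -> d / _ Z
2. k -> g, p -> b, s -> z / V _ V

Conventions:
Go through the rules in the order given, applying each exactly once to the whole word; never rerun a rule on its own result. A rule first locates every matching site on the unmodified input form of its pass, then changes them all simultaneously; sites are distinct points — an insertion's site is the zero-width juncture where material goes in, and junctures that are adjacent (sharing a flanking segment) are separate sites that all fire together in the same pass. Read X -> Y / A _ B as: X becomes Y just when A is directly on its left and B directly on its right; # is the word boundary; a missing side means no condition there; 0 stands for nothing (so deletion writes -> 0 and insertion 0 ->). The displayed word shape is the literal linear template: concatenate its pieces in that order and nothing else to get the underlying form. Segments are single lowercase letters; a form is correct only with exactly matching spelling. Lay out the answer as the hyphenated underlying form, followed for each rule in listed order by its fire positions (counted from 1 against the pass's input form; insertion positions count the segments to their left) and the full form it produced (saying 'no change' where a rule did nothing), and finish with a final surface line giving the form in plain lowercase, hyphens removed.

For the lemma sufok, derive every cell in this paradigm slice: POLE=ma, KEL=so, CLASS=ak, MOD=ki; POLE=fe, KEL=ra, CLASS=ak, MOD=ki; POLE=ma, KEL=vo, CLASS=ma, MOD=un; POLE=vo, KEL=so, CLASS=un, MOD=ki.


cell POLE=ma, KEL=so, CLASS=ak, MOD=ki:
underlying: sufok-i-kn-tt-pa
1. k -> g, p -> b, s -> z, t -> d / _ Z: no change
2. k -> g, p -> b, s -> z / V _ V: fires at position(s) 5: sufogiknttpa
surface: sufogiknttpa

cell POLE=fe, KEL=ra, CLASS=ak, MOD=ki:
underlying: sufok-i-ad-na-pa
1. k -> g, p -> b, s -> z, t -> d / _ Z: no change
2. k -> g, p -> b, s -> z / V _ V: fires at position(s) 5, 11: sufogiadnaba
surface: sufogiadnaba

cell POLE=ma, KEL=vo, CLASS=ma, MOD=un:
underlying: sufok-un-e-tt-vk
1. k -> g, p -> b, s -> z, t -> d / _ Z: fires at position(s) 10: sufokunetdvk
2. k -> g, p -> b, s -> z / V _ V: fires at position(s) 5: sufogunetdvk
surface: sufogunetdvk

cell POLE=vo, KEL=so, CLASS=un, MOD=ki:
underlying: sufok-i-kn-ri-mu
1. k -> g, p -> b, s -> z, t -> d / _ Z: no change
2. k -> g, p -> b, s -> z / V _ V: fires at position(s) 5: sufogiknrimu
surface: sufogiknrimu


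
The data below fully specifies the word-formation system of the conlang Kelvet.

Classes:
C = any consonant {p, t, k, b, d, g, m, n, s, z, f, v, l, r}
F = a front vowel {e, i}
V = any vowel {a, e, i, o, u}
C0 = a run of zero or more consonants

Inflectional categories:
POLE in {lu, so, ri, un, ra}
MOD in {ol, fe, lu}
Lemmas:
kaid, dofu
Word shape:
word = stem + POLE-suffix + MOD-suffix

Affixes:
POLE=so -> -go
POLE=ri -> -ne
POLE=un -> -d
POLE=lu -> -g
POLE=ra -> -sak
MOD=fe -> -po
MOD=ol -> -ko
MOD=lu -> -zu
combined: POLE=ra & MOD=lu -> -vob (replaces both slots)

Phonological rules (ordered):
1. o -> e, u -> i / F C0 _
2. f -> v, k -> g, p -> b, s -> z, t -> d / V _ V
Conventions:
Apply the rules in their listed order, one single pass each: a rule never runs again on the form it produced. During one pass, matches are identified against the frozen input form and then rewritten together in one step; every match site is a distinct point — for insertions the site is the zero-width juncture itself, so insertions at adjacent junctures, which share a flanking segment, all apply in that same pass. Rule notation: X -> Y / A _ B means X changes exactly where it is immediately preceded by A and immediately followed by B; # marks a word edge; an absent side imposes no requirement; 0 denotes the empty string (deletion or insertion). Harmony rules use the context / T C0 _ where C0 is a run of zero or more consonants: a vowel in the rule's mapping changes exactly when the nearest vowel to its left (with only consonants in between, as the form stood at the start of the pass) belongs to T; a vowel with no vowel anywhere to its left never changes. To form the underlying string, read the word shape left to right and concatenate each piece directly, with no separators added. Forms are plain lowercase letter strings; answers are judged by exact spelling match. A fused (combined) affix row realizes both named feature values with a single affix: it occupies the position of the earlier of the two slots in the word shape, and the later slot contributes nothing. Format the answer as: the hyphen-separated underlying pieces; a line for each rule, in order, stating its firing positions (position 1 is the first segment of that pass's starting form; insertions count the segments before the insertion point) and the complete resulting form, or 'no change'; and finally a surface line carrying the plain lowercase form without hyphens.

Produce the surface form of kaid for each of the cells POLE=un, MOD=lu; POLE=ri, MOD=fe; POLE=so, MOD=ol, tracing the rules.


cell POLE=un, MOD=lu:
underlying: kaid-d-zu
1. o -> e, u -> i / F C0 _: fires at position(s) 7: kaiddzi
2. f -> v, k -> g, p -> b, s -> z, t -> d / V _ V: no change
surface: kaiddzi

cell POLE=ri, MOD=fe:
underlying: kaid-ne-po
1. o -> e, u -> i / F C0 _: fires at position(s) 8: kaidnepe
2. f -> v, k -> g, p -> b, s -> z, t -> d / V _ V: fires at position(s) 7: kaidnebe
surface: kaidnebe

cell POLE=so, MOD=ol:
underlying: kaid-go-ko
1. o -> e, u -> i / F C0 _: fires at position(s) 6: kaidgeko
2. f -> v, k -> g, p -> b, s -> z, t -> d / V _ V: fires at position(s) 7: kaidgego
surface: kaidgego


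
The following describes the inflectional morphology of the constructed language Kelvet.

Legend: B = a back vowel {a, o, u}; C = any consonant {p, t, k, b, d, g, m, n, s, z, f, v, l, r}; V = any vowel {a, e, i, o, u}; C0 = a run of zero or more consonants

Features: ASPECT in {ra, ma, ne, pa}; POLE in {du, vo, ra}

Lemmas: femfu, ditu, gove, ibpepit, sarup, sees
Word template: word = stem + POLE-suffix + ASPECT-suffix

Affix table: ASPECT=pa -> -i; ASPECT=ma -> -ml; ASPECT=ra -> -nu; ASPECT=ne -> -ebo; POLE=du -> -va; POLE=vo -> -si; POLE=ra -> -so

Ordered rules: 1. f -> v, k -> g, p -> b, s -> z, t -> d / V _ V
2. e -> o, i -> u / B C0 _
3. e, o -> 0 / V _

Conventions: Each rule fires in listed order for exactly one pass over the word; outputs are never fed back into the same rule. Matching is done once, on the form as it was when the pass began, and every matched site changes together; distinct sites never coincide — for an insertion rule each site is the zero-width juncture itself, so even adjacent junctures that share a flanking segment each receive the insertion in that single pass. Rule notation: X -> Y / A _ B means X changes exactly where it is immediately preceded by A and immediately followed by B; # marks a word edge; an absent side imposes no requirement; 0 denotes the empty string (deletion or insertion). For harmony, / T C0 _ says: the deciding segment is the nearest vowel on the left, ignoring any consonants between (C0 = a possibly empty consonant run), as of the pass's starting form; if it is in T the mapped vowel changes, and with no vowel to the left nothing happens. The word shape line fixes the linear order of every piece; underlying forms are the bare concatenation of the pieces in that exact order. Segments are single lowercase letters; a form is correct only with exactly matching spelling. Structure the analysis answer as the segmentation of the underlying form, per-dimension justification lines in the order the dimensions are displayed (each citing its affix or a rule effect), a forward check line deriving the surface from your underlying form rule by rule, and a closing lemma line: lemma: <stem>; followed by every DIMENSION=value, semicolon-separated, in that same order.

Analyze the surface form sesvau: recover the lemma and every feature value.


underlying: sees-va-i
ASPECT=pa - signalled by the affix -i
POLE=du - signalled by the affix -va
check: seesvai -> seesvai -> seesvau -> sesvau
lemma: sees; ASPECT=pa; POLE=du


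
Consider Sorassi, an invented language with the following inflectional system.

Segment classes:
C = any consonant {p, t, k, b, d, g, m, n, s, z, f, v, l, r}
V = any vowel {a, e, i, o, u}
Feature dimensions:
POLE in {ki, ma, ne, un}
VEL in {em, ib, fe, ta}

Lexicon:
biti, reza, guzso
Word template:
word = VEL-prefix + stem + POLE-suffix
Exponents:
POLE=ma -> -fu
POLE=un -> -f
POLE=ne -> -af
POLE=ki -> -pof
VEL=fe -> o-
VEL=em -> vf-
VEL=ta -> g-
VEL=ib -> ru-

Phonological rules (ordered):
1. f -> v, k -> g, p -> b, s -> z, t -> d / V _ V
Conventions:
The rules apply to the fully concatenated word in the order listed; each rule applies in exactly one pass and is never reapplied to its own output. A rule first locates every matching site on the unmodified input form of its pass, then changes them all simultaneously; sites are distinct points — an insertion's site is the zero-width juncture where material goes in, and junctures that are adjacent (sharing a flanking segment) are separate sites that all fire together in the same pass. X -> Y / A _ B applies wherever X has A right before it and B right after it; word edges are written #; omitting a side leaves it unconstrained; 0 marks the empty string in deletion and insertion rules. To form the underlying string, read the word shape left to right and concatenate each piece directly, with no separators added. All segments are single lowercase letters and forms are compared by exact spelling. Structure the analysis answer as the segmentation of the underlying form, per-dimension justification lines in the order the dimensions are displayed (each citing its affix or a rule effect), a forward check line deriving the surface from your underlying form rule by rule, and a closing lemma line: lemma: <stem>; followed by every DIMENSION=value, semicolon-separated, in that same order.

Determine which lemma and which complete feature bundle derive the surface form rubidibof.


underlying: ru-biti-pof
POLE=ki - signalled by the affix -pof
VEL=ib - signalled by the affix ru-
check: rubitipof -> rubidibof
lemma: biti; POLE=ki; VEL=ib


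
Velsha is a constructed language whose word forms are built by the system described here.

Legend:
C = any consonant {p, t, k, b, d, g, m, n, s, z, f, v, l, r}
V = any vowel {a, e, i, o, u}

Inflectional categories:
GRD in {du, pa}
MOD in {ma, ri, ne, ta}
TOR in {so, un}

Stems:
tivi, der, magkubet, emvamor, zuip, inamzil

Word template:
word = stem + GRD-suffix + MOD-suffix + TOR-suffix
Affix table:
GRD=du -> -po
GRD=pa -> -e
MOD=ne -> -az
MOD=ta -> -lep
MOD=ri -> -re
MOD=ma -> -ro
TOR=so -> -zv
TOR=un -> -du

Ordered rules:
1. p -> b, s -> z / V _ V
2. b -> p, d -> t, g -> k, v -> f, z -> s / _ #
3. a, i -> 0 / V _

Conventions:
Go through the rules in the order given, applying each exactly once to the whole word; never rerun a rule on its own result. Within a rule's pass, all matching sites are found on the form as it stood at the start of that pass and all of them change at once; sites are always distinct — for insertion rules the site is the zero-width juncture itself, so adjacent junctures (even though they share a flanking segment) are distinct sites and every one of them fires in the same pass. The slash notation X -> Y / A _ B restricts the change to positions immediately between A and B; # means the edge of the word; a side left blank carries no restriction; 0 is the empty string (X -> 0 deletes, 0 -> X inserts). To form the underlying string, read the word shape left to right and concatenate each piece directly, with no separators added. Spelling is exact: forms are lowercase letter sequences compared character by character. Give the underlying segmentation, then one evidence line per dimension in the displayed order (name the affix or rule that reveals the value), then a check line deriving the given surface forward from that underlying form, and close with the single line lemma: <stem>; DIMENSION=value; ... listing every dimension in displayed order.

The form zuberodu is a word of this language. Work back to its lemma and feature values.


underlying: zuip-e-ro-du
GRD=pa - signalled by the affix -e
MOD=ma - signalled by the affix -ro
TOR=un - signalled by the affix -du
check: zuiperodu -> zuiberodu -> zuiberodu -> zuberodu
lemma: zuip; GRD=pa; MOD=ma; TOR=un


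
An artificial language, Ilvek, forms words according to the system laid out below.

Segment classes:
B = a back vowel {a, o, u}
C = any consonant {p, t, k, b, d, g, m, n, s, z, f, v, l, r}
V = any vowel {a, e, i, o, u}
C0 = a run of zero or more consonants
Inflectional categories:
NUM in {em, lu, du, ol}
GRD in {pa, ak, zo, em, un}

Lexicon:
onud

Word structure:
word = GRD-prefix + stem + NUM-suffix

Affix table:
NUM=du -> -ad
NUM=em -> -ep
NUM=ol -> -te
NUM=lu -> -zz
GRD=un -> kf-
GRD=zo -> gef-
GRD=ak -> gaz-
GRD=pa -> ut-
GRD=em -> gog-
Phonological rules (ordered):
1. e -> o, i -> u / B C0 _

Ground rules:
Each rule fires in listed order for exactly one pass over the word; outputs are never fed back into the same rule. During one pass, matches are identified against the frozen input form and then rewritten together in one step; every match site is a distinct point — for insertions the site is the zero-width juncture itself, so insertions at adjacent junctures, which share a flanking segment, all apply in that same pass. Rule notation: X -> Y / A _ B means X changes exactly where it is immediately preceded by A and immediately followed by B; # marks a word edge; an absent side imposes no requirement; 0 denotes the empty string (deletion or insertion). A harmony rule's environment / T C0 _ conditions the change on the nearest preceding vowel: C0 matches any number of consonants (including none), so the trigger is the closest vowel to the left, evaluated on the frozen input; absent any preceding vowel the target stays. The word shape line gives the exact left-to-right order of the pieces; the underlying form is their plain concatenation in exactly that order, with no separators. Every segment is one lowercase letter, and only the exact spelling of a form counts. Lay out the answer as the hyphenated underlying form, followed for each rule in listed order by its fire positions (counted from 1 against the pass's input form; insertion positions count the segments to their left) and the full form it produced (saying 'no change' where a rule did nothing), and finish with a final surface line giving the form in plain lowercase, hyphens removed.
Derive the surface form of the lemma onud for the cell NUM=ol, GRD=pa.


underlying: ut-onud-te
1. e -> o, i -> u / B C0 _: fires at position(s) 8: utonudto
surface: utonudto


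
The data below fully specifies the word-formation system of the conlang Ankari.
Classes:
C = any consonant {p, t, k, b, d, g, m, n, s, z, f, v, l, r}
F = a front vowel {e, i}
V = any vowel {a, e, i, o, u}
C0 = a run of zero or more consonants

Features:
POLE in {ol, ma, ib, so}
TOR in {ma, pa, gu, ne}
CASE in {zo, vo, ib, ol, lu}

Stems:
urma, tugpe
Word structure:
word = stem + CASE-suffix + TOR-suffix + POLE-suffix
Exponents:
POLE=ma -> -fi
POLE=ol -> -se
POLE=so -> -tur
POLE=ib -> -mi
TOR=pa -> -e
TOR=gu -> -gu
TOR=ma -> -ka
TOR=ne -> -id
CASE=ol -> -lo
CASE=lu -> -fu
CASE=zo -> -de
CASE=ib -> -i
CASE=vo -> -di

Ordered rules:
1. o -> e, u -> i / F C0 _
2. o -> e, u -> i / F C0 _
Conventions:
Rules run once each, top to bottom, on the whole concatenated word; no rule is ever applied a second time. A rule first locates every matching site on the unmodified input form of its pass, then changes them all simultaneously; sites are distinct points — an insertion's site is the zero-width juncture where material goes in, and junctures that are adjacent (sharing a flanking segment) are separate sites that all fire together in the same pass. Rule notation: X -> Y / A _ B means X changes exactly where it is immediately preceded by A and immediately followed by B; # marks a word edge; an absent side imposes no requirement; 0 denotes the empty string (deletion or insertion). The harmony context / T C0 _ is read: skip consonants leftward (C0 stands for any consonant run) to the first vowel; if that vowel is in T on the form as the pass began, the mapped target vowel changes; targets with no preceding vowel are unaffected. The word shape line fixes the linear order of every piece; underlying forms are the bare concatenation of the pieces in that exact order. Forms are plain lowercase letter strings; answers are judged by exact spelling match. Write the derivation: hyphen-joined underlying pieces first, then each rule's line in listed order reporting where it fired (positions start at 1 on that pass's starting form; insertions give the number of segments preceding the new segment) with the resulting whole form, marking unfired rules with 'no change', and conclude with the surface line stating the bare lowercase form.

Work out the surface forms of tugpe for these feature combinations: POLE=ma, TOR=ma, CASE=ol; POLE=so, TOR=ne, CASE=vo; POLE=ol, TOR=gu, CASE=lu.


cell POLE=ma, TOR=ma, CASE=ol:
underlying: tugpe-lo-ka-fi
1. o -> e, u -> i / F C0 _: fires at position(s) 7: tugpelekafi
2. o -> e, u -> i / F C0 _: no change
surface: tugpelekafi

cell POLE=so, TOR=ne, CASE=vo:
underlying: tugpe-di-id-tur
1. o -> e, u -> i / F C0 _: fires at position(s) 11: tugpediidtir
2. o -> e, u -> i / F C0 _: no change
surface: tugpediidtir

cell POLE=ol, TOR=gu, CASE=lu:
underlying: tugpe-fu-gu-se
1. o -> e, u -> i / F C0 _: fires at position(s) 7: tugpefiguse
2. o -> e, u -> i / F C0 _: fires at position(s) 9: tugpefigise
surface: tugpefigise


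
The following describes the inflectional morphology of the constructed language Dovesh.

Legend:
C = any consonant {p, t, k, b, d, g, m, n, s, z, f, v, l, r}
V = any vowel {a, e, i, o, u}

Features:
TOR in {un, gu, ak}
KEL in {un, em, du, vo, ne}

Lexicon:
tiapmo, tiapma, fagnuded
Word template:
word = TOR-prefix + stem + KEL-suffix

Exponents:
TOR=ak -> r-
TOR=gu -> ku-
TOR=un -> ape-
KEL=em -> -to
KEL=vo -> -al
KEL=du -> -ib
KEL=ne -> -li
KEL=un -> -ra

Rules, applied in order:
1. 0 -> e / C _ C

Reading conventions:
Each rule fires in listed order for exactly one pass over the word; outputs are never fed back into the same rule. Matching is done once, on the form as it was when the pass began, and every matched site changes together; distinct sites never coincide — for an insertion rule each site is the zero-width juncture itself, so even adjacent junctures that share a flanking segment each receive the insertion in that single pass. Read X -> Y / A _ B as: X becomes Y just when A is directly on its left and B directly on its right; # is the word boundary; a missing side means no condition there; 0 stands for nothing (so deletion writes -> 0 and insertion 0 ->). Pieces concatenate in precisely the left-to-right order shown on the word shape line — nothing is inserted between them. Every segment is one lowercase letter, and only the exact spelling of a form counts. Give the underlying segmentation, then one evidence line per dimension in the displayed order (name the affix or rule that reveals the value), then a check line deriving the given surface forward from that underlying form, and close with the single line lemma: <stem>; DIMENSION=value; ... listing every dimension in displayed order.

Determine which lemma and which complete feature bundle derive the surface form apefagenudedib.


underlying: ape-fagnuded-ib
TOR=un - signalled by the affix ape-
KEL=du - signalled by the affix -ib
check: apefagnudedib -> apefagenudedib
lemma: fagnuded; TOR=un; KEL=du


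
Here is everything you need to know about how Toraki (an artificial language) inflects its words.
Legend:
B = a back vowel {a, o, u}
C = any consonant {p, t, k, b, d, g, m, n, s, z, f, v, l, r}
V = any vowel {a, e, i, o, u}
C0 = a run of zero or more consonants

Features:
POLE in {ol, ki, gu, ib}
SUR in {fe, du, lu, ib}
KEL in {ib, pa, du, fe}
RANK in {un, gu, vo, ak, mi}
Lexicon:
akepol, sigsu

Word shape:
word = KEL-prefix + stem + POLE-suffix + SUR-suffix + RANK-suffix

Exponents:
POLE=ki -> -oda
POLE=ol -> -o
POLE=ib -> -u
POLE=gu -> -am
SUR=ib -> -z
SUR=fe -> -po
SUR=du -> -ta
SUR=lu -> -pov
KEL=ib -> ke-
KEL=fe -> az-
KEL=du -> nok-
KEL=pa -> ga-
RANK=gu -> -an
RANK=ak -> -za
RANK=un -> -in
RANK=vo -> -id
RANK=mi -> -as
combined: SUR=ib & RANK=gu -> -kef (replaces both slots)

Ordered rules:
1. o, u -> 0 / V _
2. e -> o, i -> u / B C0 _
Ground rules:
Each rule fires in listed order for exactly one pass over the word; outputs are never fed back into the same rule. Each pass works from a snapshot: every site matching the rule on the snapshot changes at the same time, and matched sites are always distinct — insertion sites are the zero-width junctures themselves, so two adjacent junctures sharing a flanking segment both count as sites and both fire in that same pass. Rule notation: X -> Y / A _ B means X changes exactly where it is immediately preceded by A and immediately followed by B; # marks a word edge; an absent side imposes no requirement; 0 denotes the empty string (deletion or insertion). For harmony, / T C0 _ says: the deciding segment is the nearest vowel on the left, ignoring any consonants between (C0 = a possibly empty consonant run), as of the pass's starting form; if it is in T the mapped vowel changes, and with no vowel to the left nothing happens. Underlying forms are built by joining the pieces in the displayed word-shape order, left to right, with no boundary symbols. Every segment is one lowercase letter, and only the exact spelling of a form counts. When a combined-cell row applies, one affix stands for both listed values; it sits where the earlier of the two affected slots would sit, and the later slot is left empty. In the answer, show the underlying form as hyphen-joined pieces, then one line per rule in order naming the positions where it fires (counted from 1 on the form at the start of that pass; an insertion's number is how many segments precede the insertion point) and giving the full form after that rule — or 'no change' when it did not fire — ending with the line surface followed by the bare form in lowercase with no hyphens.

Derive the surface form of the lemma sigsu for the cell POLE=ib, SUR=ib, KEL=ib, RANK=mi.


underlying: ke-sigsu-u-z-as
1. o, u -> 0 / V _: fires at position(s) 8: kesigsuzas
2. e -> o, i -> u / B C0 _: no change
surface: kesigsuzas


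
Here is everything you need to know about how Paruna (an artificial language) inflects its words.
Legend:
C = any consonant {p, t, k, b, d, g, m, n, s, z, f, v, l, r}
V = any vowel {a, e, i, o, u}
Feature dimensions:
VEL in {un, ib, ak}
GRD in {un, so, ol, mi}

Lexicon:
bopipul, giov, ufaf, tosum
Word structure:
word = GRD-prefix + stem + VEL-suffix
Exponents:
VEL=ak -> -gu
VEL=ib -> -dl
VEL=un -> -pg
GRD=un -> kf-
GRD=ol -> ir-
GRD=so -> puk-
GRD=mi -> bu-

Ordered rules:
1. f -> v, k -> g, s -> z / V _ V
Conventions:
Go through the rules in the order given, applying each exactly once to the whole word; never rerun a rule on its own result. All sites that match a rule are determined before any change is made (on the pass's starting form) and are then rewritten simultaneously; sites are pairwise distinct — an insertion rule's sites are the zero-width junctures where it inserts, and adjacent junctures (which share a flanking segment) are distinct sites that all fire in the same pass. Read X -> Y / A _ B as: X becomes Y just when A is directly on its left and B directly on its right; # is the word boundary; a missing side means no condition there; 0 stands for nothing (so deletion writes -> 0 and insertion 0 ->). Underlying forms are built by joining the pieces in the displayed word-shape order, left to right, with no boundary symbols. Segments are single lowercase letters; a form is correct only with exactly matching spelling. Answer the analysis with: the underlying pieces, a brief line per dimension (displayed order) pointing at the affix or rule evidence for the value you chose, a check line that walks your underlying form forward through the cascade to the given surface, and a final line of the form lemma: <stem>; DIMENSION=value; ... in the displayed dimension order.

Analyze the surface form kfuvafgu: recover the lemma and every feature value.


underlying: kf-ufaf-gu
VEL=ak - signalled by the affix -gu
GRD=un - signalled by the affix kf-
check: kfufafgu -> kfuvafgu
lemma: ufaf; VEL=ak; GRD=un


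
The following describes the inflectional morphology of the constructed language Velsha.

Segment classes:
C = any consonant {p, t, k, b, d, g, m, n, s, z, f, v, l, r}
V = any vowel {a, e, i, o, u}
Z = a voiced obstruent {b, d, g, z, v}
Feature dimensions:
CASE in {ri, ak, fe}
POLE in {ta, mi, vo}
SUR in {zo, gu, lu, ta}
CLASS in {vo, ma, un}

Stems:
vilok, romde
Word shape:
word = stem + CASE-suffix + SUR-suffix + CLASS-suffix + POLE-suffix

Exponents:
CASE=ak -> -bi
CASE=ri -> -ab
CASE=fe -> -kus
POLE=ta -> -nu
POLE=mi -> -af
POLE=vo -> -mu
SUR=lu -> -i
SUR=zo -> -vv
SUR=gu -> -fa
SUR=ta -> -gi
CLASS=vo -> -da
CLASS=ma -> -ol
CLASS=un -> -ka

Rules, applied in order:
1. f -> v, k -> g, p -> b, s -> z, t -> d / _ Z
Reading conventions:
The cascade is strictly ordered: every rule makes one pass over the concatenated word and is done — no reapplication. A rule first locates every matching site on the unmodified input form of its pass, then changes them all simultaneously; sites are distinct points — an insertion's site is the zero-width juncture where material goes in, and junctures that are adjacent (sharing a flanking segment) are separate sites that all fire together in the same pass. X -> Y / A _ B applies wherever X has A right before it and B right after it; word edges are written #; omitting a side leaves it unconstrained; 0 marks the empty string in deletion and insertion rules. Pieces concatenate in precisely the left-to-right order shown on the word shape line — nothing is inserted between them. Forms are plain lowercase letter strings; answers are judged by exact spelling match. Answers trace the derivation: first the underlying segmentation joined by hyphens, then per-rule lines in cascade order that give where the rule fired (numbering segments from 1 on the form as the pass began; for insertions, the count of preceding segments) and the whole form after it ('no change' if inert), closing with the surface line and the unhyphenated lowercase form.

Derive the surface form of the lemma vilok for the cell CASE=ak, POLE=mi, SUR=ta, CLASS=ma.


underlying: vilok-bi-gi-ol-af
1. f -> v, k -> g, p -> b, s -> z, t -> d / _ Z: fires at position(s) 5: vilogbigiolaf
surface: vilogbigiolaf


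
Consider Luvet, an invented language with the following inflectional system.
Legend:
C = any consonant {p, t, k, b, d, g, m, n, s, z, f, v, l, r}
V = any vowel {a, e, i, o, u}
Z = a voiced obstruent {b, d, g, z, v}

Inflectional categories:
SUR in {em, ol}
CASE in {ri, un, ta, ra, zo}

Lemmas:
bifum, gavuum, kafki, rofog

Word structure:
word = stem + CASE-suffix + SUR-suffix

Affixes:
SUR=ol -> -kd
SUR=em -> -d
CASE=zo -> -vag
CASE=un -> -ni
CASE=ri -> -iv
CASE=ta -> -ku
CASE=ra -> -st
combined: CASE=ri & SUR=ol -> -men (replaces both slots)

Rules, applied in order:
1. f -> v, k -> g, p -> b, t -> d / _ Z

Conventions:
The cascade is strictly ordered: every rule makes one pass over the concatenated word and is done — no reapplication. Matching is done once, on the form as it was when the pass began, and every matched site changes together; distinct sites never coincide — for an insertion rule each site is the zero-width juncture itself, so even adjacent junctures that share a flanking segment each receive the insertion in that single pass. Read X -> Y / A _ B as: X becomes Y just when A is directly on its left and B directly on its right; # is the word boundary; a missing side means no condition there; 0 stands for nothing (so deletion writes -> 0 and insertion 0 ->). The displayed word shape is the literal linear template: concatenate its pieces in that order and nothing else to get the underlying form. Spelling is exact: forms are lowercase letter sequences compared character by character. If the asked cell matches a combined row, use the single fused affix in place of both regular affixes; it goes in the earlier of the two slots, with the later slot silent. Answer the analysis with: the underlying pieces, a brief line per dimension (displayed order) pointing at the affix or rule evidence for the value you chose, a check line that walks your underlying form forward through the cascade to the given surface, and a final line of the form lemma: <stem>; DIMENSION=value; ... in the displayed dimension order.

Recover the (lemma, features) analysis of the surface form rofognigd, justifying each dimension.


underlying: rofog-ni-kd
SUR=ol - signalled by the affix -kd
CASE=un - signalled by the affix -ni
check: rofognikd -> rofognigd
lemma: rofog; SUR=ol; CASE=un
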